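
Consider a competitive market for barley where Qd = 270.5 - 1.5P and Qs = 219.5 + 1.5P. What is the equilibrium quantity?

Q* = 245

Set Qd = Qs: 270.5 - 1.5P = 219.5 + 1.5P.
51 = 3P, so P* = 17.
Q* = 270.5 − 1.5(17) = 245.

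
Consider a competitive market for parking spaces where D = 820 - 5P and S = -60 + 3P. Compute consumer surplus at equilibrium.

Consumer surplus = 7290

Equilibrium: 820 - 5P = -60 + 3P gives P* = 110, Q* = 270.
Demand choke price (D = 0): P = 164.
CS = ½(164 − 110)(270) = 7290.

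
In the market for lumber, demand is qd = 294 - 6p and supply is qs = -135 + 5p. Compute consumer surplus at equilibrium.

Consumer surplus = 300

Equilibrium: 294 - 6p = -135 + 5p gives p* = 39, q* = 60.
Demand choke price (qd = 0): p = 49.
CS = ½(49 − 39)(60) = 300.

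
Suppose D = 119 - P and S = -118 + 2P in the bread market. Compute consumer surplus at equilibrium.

Consumer surplus = 800

Equilibrium: 119 - P = -118 + 2P gives P* = 79, Q* = 40.
Demand choke price (D = 0): P = 119.
CS = ½(119 − 79)(40) = 800.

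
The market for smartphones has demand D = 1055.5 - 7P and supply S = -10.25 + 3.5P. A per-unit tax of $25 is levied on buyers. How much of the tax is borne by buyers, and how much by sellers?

Pre-tax equilibrium: P* = 101.5, Q* = 345.
Tax on buyers shifts demand to D = 1055.5 − 7(P + 25) = 880.5 - 7P.
880.5 - 7P = -10.25 + 3.5P gives seller price Ps = 509/6; buyers pay Pb = 509/6 + 25 = 659/6.
New quantity: Q = 1055.5 − 7(659/6) = 860/3.
Buyer burden = 659/6 − 101.5 = 25/3; seller burden = 101.5 − 509/6 = 50/3.

Buyers bear 25/3, sellers bear 50/3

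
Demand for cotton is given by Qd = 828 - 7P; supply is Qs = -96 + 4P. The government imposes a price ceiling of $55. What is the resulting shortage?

Shortage = 319

Equilibrium price would be P* = 84, so the ceiling at 55 binds.
At P = 55: Qd = 828 − 7(55) = 443, Qs = -96 + 4(55) = 124.
Shortage = 443 − 124 = 319.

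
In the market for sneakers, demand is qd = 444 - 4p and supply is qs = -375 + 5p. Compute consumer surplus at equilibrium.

Consumer surplus = 800

Equilibrium: 444 - 4p = -375 + 5p gives p* = 91, q* = 80.
Demand choke price (qd = 0): p = 111.
CS = ½(111 − 91)(80) = 800.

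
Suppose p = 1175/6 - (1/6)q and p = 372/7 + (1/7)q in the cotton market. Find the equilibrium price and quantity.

Set the two price expressions equal: 1175/6 - (1/6)q = 372/7 + (1/7)q.
5993/42 = (13/42)q, so q* = 461.
p* = 1175/6 − (1/6)(461) = 119.

p* = 119, q* = 461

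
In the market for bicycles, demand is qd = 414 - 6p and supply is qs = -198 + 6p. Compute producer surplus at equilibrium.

Producer surplus = 972

Equilibrium: 414 - 6p = -198 + 6p gives p* = 51, q* = 108.
Supply starts at p = 33 (where qs = 0).
PS = ½(51 − 33)(108) = 972.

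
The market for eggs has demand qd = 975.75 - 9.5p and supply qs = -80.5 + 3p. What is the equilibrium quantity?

q* = 173

Set qd = qs: 975.75 - 9.5p = -80.5 + 3p.
1056.25 = 12.5p, so p* = 84.5.
q* = 975.75 − 9.5(84.5) = 173.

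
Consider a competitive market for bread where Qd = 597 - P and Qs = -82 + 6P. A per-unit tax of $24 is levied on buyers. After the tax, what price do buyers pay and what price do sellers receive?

Buyers pay 823/7, sellers receive 655/7

Pre-tax equilibrium: P* = 97, Q* = 500.
Tax on buyers shifts demand to Qd = 597 − 1(P + 24) = 573 - P.
573 - P = -82 + 6P gives seller price Ps = 655/7; buyers pay Pb = 655/7 + 24 = 823/7.
New quantity: Q = 597 − 1(823/7) = 3356/7.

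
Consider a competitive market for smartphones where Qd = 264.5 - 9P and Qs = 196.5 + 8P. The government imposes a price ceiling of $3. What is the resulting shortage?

Equilibrium price would be P* = 4, so the ceiling at 3 binds.
At P = 3: Qd = 264.5 − 9(3) = 237.5, Qs = 196.5 + 8(3) = 220.5.
Shortage = 237.5 − 220.5 = 17.

Shortage = 17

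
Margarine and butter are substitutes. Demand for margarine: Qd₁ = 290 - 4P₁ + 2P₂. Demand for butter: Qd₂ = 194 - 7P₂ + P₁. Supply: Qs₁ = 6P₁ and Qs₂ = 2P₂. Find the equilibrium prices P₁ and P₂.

Market 1: 290 - 4P₁ + 2P₂ = 6P₁ → 10P₁ - 2P₂ = 290.
Market 2: 9P₂ - P₁ = 194.
Eliminating P₂: 9×(1) + 2×(2) gives 88P₁ = 2998, so P₁ = 1499/44.
Back-substitute into (2): P₂ = (194 + 1×1499/44) / 9 = 1115/44.

P₁ = 1499/44, P₂ = 1115/44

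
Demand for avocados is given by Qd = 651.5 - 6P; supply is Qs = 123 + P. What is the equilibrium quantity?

Set Qd = Qs: 651.5 - 6P = 123 + P.
528.5 = 7P, so P* = 75.5.
Q* = 651.5 − 6(75.5) = 198.5.

Q* = 198.5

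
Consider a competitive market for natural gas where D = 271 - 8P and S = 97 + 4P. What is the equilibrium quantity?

Q* = 155

Set D = S: 271 - 8P = 97 + 4P.
174 = 12P, so P* = 14.5.
Q* = 271 − 8(14.5) = 155.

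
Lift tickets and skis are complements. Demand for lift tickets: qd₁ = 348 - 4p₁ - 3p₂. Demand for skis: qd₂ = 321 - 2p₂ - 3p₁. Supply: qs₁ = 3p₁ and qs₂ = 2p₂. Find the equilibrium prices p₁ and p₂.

Market 1: 348 - 4p₁ - 3p₂ = 3p₁ → 7p₁ + 3p₂ = 348.
Market 2: 4p₂ + 3p₁ = 321.
Eliminating p₂: 4×(1) − 3×(2) gives 19p₁ = 429, so p₁ = 429/19.
Back-substitute into (2): p₂ = (321 − 3×429/19) / 4 = 1203/19.

p₁ = 429/19, p₂ = 1203/19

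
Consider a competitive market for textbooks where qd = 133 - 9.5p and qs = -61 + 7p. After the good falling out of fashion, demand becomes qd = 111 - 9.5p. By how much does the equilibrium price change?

Δp = -4/3

Original equilibrium: p* = 388/33, q* = 703/33.
New equilibrium: 111 - 9.5p = -61 + 7p, so 172 = 16.5p and p' = 344/33; q' = 111 − 9.5(344/33) = 395/33.
Change in price: 344/33 − 388/33 = -4/3.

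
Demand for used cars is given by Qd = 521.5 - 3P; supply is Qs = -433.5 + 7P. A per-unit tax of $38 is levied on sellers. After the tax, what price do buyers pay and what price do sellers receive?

Pre-tax equilibrium: P* = 95.5, Q* = 235.
Tax on sellers shifts supply to Qs = -433.5 + 7(P − 38) = -699.5 + 7P.
521.5 - 3P = -699.5 + 7P gives buyer price Pb = 122.1; sellers receive Ps = 122.1 − 38 = 84.1.
New quantity: Q = 521.5 − 3(122.1) = 155.2.

Buyers pay $122.1, sellers receive $84.1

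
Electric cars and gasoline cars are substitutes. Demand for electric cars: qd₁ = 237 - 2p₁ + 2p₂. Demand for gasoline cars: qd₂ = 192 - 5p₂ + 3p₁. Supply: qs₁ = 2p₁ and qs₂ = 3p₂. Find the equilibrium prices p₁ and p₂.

Market 1: 237 - 2p₁ + 2p₂ = 2p₁ → 4p₁ - 2p₂ = 237.
Market 2: 8p₂ - 3p₁ = 192.
Eliminating p₂: 8×(1) + 2×(2) gives 26p₁ = 2280, so p₁ = 1140/13.
Back-substitute into (2): p₂ = (192 + 3×1140/13) / 8 = 1479/26.

p₁ = 1140/13, p₂ = 1479/26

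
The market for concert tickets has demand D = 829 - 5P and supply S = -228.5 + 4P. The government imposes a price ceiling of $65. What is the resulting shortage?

Equilibrium price would be P* = 117.5, so the ceiling at 65 binds.
At P = 65: D = 829 − 5(65) = 504, S = -228.5 + 4(65) = 31.5.
Shortage = 504 − 31.5 = 472.5.

Shortage = 472.5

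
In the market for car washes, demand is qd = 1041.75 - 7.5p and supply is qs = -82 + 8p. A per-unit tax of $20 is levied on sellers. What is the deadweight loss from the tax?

Pre-tax equilibrium: p* = 72.5, q* = 498.
Tax on sellers shifts supply to qs = -82 + 8(p − 20) = -242 + 8p.
1041.75 - 7.5p = -242 + 8p gives buyer price pb = 5135/62; sellers receive ps = 5135/62 − 20 = 3895/62.
New quantity: q = 1041.75 − 7.5(5135/62) = 13038/31.
DWL = ½ × 20 × (498 − 13038/31) = 24000/31.

Deadweight loss = 24000/31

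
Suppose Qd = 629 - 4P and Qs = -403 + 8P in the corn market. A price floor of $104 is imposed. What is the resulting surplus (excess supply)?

Surplus = 216

Equilibrium price would be P* = 86, so the floor at 104 binds.
At P = 104: Qd = 213, Qs = 429.
Surplus = 429 − 213 = 216.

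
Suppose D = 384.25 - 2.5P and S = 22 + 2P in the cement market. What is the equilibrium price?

Set D = S: 384.25 - 2.5P = 22 + 2P.
362.25 = 4.5P, so P* = 80.5.
Q* = 384.25 − 2.5(80.5) = 183.

P* = 80.5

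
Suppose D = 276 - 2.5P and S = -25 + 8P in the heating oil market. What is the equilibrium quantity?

Set D = S: 276 - 2.5P = -25 + 8P.
301 = 10.5P, so P* = 86/3.
Q* = 276 − 2.5(86/3) = 613/3.

Q* = 613/3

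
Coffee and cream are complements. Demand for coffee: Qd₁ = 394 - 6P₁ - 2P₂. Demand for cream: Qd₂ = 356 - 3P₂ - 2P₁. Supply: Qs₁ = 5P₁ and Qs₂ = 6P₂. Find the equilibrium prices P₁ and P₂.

Market 1: 394 - 6P₁ - 2P₂ = 5P₁ → 11P₁ + 2P₂ = 394.
Market 2: 9P₂ + 2P₁ = 356.
Eliminating P₂: 9×(1) − 2×(2) gives 95P₁ = 2834, so P₁ = 2834/95.
Back-substitute into (2): P₂ = (356 − 2×2834/95) / 9 = 3128/95.

P₁ = 2834/95, P₂ = 3128/95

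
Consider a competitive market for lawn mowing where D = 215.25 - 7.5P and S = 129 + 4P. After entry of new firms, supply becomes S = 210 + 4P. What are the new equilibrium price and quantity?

Original equilibrium: P* = 7.5, Q* = 159.
New equilibrium: 215.25 - 7.5P = 210 + 4P, so 5.25 = 11.5P and P' = 21/46; Q' = 215.25 − 7.5(21/46) = 4872/23.

P' = 21/46, Q' = 4872/23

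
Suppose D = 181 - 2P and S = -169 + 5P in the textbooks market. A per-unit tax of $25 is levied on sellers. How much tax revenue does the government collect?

Pre-tax equilibrium: P* = 50, Q* = 81.
Tax on sellers shifts supply to S = -169 + 5(P − 25) = -294 + 5P.
181 - 2P = -294 + 5P gives buyer price Pb = 475/7; sellers receive Ps = 475/7 − 25 = 300/7.
New quantity: Q = 181 − 2(475/7) = 317/7.
Revenue = 25 × 317/7 = 7925/7.

Tax revenue = 7925/7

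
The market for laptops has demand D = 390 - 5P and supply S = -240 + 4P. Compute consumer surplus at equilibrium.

Consumer surplus = 160

Equilibrium: 390 - 5P = -240 + 4P gives P* = 70, Q* = 40.
Demand choke price (D = 0): P = 78.
CS = ½(78 − 70)(40) = 160.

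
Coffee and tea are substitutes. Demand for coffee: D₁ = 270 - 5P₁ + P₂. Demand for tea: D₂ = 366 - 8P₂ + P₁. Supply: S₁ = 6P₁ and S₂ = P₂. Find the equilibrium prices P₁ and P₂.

P₁ = 1398/49, P₂ = 2148/49

Market 1: 270 - 5P₁ + P₂ = 6P₁ → 11P₁ - P₂ = 270.
Market 2: 9P₂ - P₁ = 366.
Eliminating P₂: 9×(1) + 1×(2) gives 98P₁ = 2796, so P₁ = 1398/49.
Back-substitute into (2): P₂ = (366 + 1×1398/49) / 9 = 2148/49.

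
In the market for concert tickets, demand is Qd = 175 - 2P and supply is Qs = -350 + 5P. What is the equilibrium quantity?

Set Qd = Qs: 175 - 2P = -350 + 5P.
525 = 7P, so P* = 75.
Q* = 175 − 2(75) = 25.

Q* = 25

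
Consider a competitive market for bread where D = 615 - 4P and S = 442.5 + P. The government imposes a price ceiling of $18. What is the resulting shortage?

Equilibrium price would be P* = 34.5, so the ceiling at 18 binds.
At P = 18: D = 615 − 4(18) = 543, S = 442.5 + 1(18) = 460.5.
Shortage = 543 − 460.5 = 82.5.

Shortage = 82.5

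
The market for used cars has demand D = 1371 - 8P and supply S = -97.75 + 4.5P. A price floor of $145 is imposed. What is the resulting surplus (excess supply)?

Surplus = 343.75

Equilibrium price would be P* = 117.5, so the floor at 145 binds.
At P = 145: D = 211, S = 554.75.
Surplus = 554.75 − 211 = 343.75.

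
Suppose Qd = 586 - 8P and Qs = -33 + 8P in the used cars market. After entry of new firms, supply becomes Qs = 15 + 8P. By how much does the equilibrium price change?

ΔP = -3

Original equilibrium: P* = 38.6875, Q* = 276.5.
New equilibrium: 586 - 8P = 15 + 8P, so 571 = 16P and P' = 35.6875; Q' = 586 − 8(35.6875) = 300.5.
Change in price: 35.6875 − 38.6875 = -3.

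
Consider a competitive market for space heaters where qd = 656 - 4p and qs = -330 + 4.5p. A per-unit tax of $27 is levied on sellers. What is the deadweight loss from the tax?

Deadweight loss = 13122/17

Pre-tax equilibrium: p* = 116, q* = 192.
Tax on sellers shifts supply to qs = -330 + 4.5(p − 27) = -451.5 + 4.5p.
656 - 4p = -451.5 + 4.5p gives buyer price pb = 2215/17; sellers receive ps = 2215/17 − 27 = 1756/17.
New quantity: q = 656 − 4(2215/17) = 2292/17.
DWL = ½ × 27 × (192 − 2292/17) = 13122/17.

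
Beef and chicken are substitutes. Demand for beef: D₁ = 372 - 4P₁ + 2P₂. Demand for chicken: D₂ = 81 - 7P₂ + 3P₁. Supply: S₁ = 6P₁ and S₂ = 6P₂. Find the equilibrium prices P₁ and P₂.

Market 1: 372 - 4P₁ + 2P₂ = 6P₁ → 10P₁ - 2P₂ = 372.
Market 2: 13P₂ - 3P₁ = 81.
Eliminating P₂: 13×(1) + 2×(2) gives 124P₁ = 4998, so P₁ = 2499/62.
Back-substitute into (2): P₂ = (81 + 3×2499/62) / 13 = 963/62.

P₁ = 2499/62, P₂ = 963/62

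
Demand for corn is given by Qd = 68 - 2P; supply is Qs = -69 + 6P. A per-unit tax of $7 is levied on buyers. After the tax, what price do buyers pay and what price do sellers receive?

Buyers pay $22.375, sellers receive $15.375

Pre-tax equilibrium: P* = 17.125, Q* = 33.75.
Tax on buyers shifts demand to Qd = 68 − 2(P + 7) = 54 - 2P.
54 - 2P = -69 + 6P gives seller price Ps = 15.375; buyers pay Pb = 15.375 + 7 = 22.375.
New quantity: Q = 68 − 2(22.375) = 23.25.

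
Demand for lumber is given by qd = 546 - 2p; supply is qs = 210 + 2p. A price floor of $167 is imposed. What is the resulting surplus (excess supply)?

Equilibrium price would be p* = 84, so the floor at 167 binds.
At p = 167: qd = 212, qs = 544.
Surplus = 544 − 212 = 332.

Surplus = 332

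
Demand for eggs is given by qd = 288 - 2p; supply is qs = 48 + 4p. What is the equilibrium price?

p* = 40

Set qd = qs: 288 - 2p = 48 + 4p.
240 = 6p, so p* = 40.
q* = 288 − 2(40) = 208.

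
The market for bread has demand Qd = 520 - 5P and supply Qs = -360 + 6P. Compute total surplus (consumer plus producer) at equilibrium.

Total surplus = 2640

Equilibrium: 520 - 5P = -360 + 6P gives P* = 80, Q* = 120.
Demand choke price: P = 104; supply starts at P = 60.
CS = ½(104 − 80)(120) = 1440; PS = ½(80 − 60)(120) = 1200.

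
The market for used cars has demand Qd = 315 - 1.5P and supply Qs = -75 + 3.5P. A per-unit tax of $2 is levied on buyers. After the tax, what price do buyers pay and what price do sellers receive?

Buyers pay $79.4, sellers receive $77.4

Pre-tax equilibrium: P* = 78, Q* = 198.
Tax on buyers shifts demand to Qd = 315 − 1.5(P + 2) = 312 - 1.5P.
312 - 1.5P = -75 + 3.5P gives seller price Ps = 77.4; buyers pay Pb = 77.4 + 2 = 79.4.
New quantity: Q = 315 − 1.5(79.4) = 195.9.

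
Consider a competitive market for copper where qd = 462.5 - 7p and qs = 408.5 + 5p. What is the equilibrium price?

p* = 4.5

Set qd = qs: 462.5 - 7p = 408.5 + 5p.
54 = 12p, so p* = 4.5.
q* = 462.5 − 7(4.5) = 431.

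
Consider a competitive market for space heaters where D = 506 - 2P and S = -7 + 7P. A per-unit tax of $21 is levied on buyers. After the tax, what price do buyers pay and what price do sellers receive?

Pre-tax equilibrium: P* = 57, Q* = 392.
Tax on buyers shifts demand to D = 506 − 2(P + 21) = 464 - 2P.
464 - 2P = -7 + 7P gives seller price Ps = 157/3; buyers pay Pb = 157/3 + 21 = 220/3.
New quantity: Q = 506 − 2(220/3) = 1078/3.

Buyers pay 220/3, sellers receive 157/3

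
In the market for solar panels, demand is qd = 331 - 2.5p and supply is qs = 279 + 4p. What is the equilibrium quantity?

Set qd = qs: 331 - 2.5p = 279 + 4p.
52 = 6.5p, so p* = 8.
q* = 331 − 2.5(8) = 311.

q* = 311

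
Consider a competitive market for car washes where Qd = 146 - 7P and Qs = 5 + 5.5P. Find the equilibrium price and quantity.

P* = 11.28, Q* = 67.04

Set Qd = Qs: 146 - 7P = 5 + 5.5P.
141 = 12.5P, so P* = 11.28.
Q* = 146 − 7(11.28) = 67.04.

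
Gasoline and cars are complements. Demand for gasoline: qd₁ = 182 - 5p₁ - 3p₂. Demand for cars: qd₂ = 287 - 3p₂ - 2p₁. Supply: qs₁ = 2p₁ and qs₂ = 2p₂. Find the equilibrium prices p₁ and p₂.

Market 1: 182 - 5p₁ - 3p₂ = 2p₁ → 7p₁ + 3p₂ = 182.
Market 2: 5p₂ + 2p₁ = 287.
Eliminating p₂: 5×(1) − 3×(2) gives 29p₁ = 49, so p₁ = 49/29.
Back-substitute into (2): p₂ = (287 − 2×49/29) / 5 = 1645/29.

p₁ = 49/29, p₂ = 1645/29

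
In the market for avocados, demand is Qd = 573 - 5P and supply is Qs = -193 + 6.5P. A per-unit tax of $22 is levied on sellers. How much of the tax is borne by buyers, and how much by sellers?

Buyers bear 286/23, sellers bear 220/23

Pre-tax equilibrium: P* = 1532/23, Q* = 5519/23.
Tax on sellers shifts supply to Qs = -193 + 6.5(P − 22) = -336 + 6.5P.
573 - 5P = -336 + 6.5P gives buyer price Pb = 1818/23; sellers receive Ps = 1818/23 − 22 = 1312/23.
New quantity: Q = 573 − 5(1818/23) = 4089/23.
Buyer burden = 1818/23 − 1532/23 = 286/23; seller burden = 1532/23 − 1312/23 = 220/23.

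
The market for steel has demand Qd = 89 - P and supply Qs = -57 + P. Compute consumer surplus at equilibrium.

Equilibrium: 89 - P = -57 + P gives P* = 73, Q* = 16.
Demand choke price (Qd = 0): P = 89.
CS = ½(89 − 73)(16) = 128.

Consumer surplus = 128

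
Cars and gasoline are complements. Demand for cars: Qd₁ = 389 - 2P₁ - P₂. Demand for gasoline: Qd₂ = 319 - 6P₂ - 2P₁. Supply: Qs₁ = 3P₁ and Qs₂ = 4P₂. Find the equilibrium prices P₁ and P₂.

Market 1: 389 - 2P₁ - P₂ = 3P₁ → 5P₁ + P₂ = 389.
Market 2: 10P₂ + 2P₁ = 319.
Eliminating P₂: 10×(1) − 1×(2) gives 48P₁ = 3571, so P₁ = 3571/48.
Back-substitute into (2): P₂ = (319 − 2×3571/48) / 10 = 817/48.

P₁ = 3571/48, P₂ = 817/48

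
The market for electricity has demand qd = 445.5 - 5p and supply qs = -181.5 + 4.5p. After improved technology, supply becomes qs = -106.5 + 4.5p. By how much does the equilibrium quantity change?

Δq = 750/19

Original equilibrium: p* = 66, q* = 115.5.
New equilibrium: 445.5 - 5p = -106.5 + 4.5p, so 552 = 9.5p and p' = 1104/19; q' = 445.5 − 5(1104/19) = 5889/38.
Change in quantity: 5889/38 − 115.5 = 750/19.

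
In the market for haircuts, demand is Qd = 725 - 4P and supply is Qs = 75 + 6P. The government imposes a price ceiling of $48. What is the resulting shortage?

Shortage = 170

Equilibrium price would be P* = 65, so the ceiling at 48 binds.
At P = 48: Qd = 725 − 4(48) = 533, Qs = 75 + 6(48) = 363.
Shortage = 533 − 363 = 170.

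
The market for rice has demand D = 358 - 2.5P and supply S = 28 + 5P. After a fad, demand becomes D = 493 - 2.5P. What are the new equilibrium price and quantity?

P' = 62, Q' = 338

Original equilibrium: P* = 44, Q* = 248.
New equilibrium: 493 - 2.5P = 28 + 5P, so 465 = 7.5P and P' = 62; Q' = 493 − 2.5(62) = 338.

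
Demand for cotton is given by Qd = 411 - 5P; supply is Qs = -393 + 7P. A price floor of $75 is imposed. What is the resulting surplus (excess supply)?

Equilibrium price would be P* = 67, so the floor at 75 binds.
At P = 75: Qd = 36, Qs = 132.
Surplus = 132 − 36 = 96.

Surplus = 96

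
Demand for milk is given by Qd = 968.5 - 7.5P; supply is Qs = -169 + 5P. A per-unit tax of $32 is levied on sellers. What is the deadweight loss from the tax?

Deadweight loss = 1536

Pre-tax equilibrium: P* = 91, Q* = 286.
Tax on sellers shifts supply to Qs = -169 + 5(P − 32) = -329 + 5P.
968.5 - 7.5P = -329 + 5P gives buyer price Pb = 103.8; sellers receive Ps = 103.8 − 32 = 71.8.
New quantity: Q = 968.5 − 7.5(103.8) = 190.
DWL = ½ × 32 × (286 − 190) = 1536.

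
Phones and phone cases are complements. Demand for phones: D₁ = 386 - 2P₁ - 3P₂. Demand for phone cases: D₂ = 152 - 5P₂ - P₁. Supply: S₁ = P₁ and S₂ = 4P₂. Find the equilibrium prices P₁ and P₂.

Market 1: 386 - 2P₁ - 3P₂ = P₁ → 3P₁ + 3P₂ = 386.
Market 2: 9P₂ + P₁ = 152.
Eliminating P₂: 9×(1) − 3×(2) gives 24P₁ = 3018, so P₁ = 125.75.
Back-substitute into (2): P₂ = (152 − 1×125.75) / 9 = 35/12.

P₁ = 125.75, P₂ = 35/12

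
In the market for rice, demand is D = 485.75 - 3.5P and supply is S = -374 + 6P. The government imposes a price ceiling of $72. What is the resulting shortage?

Shortage = 175.75

Equilibrium price would be P* = 90.5, so the ceiling at 72 binds.
At P = 72: D = 485.75 − 3.5(72) = 233.75, S = -374 + 6(72) = 58.
Shortage = 233.75 − 58 = 175.75.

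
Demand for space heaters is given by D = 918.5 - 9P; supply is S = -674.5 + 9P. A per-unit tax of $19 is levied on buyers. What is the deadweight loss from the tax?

Pre-tax equilibrium: P* = 88.5, Q* = 122.
Tax on buyers shifts demand to D = 918.5 − 9(P + 19) = 747.5 - 9P.
747.5 - 9P = -674.5 + 9P gives seller price Ps = 79; buyers pay Pb = 79 + 19 = 98.
New quantity: Q = 918.5 − 9(98) = 36.5.
DWL = ½ × 19 × (122 − 36.5) = 812.25.

Deadweight loss = 812.25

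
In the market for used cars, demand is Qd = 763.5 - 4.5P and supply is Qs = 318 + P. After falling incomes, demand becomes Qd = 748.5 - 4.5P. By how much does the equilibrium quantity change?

Original equilibrium: P* = 81, Q* = 399.
New equilibrium: 748.5 - 4.5P = 318 + P, so 430.5 = 5.5P and P' = 861/11; Q' = 748.5 − 4.5(861/11) = 4359/11.
Change in quantity: 4359/11 − 399 = -30/11.

ΔQ = -30/11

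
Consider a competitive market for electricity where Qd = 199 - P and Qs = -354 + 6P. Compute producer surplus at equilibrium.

Equilibrium: 199 - P = -354 + 6P gives P* = 79, Q* = 120.
Supply starts at P = 59 (where Qs = 0).
PS = ½(79 − 59)(120) = 1200.

Producer surplus = 1200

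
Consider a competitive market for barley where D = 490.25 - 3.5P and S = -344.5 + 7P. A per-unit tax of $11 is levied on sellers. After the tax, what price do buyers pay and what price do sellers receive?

Buyers pay 521/6, sellers receive 455/6

Pre-tax equilibrium: P* = 79.5, Q* = 212.
Tax on sellers shifts supply to S = -344.5 + 7(P − 11) = -421.5 + 7P.
490.25 - 3.5P = -421.5 + 7P gives buyer price Pb = 521/6; sellers receive Ps = 521/6 − 11 = 455/6.
New quantity: Q = 490.25 − 3.5(521/6) = 559/3.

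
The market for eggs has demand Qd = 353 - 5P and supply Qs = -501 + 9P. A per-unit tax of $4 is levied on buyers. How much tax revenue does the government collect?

Pre-tax equilibrium: P* = 61, Q* = 48.
Tax on buyers shifts demand to Qd = 353 − 5(P + 4) = 333 - 5P.
333 - 5P = -501 + 9P gives seller price Ps = 417/7; buyers pay Pb = 417/7 + 4 = 445/7.
New quantity: Q = 353 − 5(445/7) = 246/7.
Revenue = 4 × 246/7 = 984/7.

Tax revenue = 984/7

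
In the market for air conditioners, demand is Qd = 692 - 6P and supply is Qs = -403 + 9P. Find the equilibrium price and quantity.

Set Qd = Qs: 692 - 6P = -403 + 9P.
1095 = 15P, so P* = 73.
Q* = 692 − 6(73) = 254.

P* = 73, Q* = 254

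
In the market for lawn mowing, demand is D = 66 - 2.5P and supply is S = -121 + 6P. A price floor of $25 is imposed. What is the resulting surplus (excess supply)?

Equilibrium price would be P* = 22, so the floor at 25 binds.
At P = 25: D = 3.5, S = 29.
Surplus = 29 − 3.5 = 25.5.

Surplus = 25.5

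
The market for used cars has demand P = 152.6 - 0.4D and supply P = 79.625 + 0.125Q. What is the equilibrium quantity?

Set the two price expressions equal: 152.6 - 0.4Q = 79.625 + 0.125Q.
72.975 = 0.525Q, so Q* = 139.
P* = 152.6 − (0.4)(139) = 97.

Q* = 139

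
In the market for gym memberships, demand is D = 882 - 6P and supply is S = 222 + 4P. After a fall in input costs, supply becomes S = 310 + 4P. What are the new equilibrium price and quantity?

P' = 57.2, Q' = 538.8

Original equilibrium: P* = 66, Q* = 486.
New equilibrium: 882 - 6P = 310 + 4P, so 572 = 10P and P' = 57.2; Q' = 882 − 6(57.2) = 538.8.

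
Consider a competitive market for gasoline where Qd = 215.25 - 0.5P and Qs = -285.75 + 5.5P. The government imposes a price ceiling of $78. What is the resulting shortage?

Shortage = 33

Equilibrium price would be P* = 83.5, so the ceiling at 78 binds.
At P = 78: Qd = 215.25 − 0.5(78) = 176.25, Qs = -285.75 + 5.5(78) = 143.25.
Shortage = 176.25 − 143.25 = 33.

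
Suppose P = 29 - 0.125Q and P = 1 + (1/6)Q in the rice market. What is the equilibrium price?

Set the two price expressions equal: 29 - 0.125Q = 1 + (1/6)Q.
28 = (7/24)Q, so Q* = 96.
P* = 29 − (0.125)(96) = 17.

P* = 17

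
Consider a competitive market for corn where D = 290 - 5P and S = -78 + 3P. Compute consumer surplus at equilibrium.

Equilibrium: 290 - 5P = -78 + 3P gives P* = 46, Q* = 60.
Demand choke price (D = 0): P = 58.
CS = ½(58 − 46)(60) = 360.

Consumer surplus = 360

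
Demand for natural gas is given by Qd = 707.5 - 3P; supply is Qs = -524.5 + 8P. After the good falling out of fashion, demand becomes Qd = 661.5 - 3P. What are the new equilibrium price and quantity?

Original equilibrium: P* = 112, Q* = 371.5.
New equilibrium: 661.5 - 3P = -524.5 + 8P, so 1186 = 11P and P' = 1186/11; Q' = 661.5 − 3(1186/11) = 7437/22.

P' = 1186/11, Q' = 7437/22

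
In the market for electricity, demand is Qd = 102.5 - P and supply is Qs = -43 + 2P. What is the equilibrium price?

Set Qd = Qs: 102.5 - P = -43 + 2P.
145.5 = 3P, so P* = 48.5.
Q* = 102.5 − 1(48.5) = 54.

P* = 48.5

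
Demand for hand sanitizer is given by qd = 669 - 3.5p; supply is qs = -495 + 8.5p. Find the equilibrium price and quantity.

p* = 97, q* = 329.5

Set qd = qs: 669 - 3.5p = -495 + 8.5p.
1164 = 12p, so p* = 97.
q* = 669 − 3.5(97) = 329.5.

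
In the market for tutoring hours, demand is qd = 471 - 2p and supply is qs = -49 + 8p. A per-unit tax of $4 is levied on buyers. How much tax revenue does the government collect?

Pre-tax equilibrium: p* = 52, q* = 367.
Tax on buyers shifts demand to qd = 471 − 2(p + 4) = 463 - 2p.
463 - 2p = -49 + 8p gives seller price ps = 51.2; buyers pay pb = 51.2 + 4 = 55.2.
New quantity: q = 471 − 2(55.2) = 360.6.
Revenue = 4 × 360.6 = 1442.4.

Tax revenue = 1442.4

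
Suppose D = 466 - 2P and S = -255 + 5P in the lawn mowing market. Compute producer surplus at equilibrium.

Producer surplus = 6760

Equilibrium: 466 - 2P = -255 + 5P gives P* = 103, Q* = 260.
Supply starts at P = 51 (where S = 0).
PS = ½(103 − 51)(260) = 6760.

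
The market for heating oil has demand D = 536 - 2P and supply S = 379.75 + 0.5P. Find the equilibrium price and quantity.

P* = 62.5, Q* = 411

Set D = S: 536 - 2P = 379.75 + 0.5P.
156.25 = 2.5P, so P* = 62.5.
Q* = 536 − 2(62.5) = 411.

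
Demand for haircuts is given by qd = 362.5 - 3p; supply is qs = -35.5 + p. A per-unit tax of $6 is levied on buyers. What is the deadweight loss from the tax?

Pre-tax equilibrium: p* = 99.5, q* = 64.
Tax on buyers shifts demand to qd = 362.5 − 3(p + 6) = 344.5 - 3p.
344.5 - 3p = -35.5 + p gives seller price ps = 95; buyers pay pb = 95 + 6 = 101.
New quantity: q = 362.5 − 3(101) = 59.5.
DWL = ½ × 6 × (64 − 59.5) = 13.5.

Deadweight loss = 13.5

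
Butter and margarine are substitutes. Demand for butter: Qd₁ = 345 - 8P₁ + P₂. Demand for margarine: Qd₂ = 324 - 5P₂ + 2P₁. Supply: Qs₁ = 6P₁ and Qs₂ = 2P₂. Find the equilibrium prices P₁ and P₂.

Market 1: 345 - 8P₁ + P₂ = 6P₁ → 14P₁ - P₂ = 345.
Market 2: 7P₂ - 2P₁ = 324.
Eliminating P₂: 7×(1) + 1×(2) gives 96P₁ = 2739, so P₁ = 28.53125.
Back-substitute into (2): P₂ = (324 + 2×28.53125) / 7 = 54.4375.

P₁ = 28.53125, P₂ = 54.4375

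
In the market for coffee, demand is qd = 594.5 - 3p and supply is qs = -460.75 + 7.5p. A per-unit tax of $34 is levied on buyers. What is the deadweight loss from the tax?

Pre-tax equilibrium: p* = 100.5, q* = 293.
Tax on buyers shifts demand to qd = 594.5 − 3(p + 34) = 492.5 - 3p.
492.5 - 3p = -460.75 + 7.5p gives seller price ps = 1271/14; buyers pay pb = 1271/14 + 34 = 1747/14.
New quantity: q = 594.5 − 3(1747/14) = 1541/7.
DWL = ½ × 34 × (293 − 1541/7) = 8670/7.

Deadweight loss = 8670/7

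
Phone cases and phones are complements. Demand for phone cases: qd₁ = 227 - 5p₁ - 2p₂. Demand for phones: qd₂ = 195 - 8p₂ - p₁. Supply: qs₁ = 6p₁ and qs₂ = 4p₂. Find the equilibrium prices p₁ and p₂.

Market 1: 227 - 5p₁ - 2p₂ = 6p₁ → 11p₁ + 2p₂ = 227.
Market 2: 12p₂ + p₁ = 195.
Eliminating p₂: 12×(1) − 2×(2) gives 130p₁ = 2334, so p₁ = 1167/65.
Back-substitute into (2): p₂ = (195 − 1×1167/65) / 12 = 959/65.

p₁ = 1167/65, p₂ = 959/65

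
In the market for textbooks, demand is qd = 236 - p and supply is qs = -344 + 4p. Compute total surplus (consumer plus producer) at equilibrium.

Total surplus = 9000

Equilibrium: 236 - p = -344 + 4p gives p* = 116, q* = 120.
Demand choke price: p = 236; supply starts at p = 86.
CS = ½(236 − 116)(120) = 7200; PS = ½(116 − 86)(120) = 1800.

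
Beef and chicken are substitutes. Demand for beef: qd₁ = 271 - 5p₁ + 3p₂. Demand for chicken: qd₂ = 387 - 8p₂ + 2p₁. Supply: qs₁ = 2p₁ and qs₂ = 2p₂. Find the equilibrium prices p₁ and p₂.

p₁ = 60.484375, p₂ = 50.796875

Market 1: 271 - 5p₁ + 3p₂ = 2p₁ → 7p₁ - 3p₂ = 271.
Market 2: 10p₂ - 2p₁ = 387.
Eliminating p₂: 10×(1) + 3×(2) gives 64p₁ = 3871, so p₁ = 60.484375.
Back-substitute into (2): p₂ = (387 + 2×60.484375) / 10 = 50.796875.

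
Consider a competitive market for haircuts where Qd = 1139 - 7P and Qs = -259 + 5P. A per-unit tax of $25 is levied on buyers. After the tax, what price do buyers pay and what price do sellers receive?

Buyers pay 1523/12, sellers receive 1223/12

Pre-tax equilibrium: P* = 116.5, Q* = 323.5.
Tax on buyers shifts demand to Qd = 1139 − 7(P + 25) = 964 - 7P.
964 - 7P = -259 + 5P gives seller price Ps = 1223/12; buyers pay Pb = 1223/12 + 25 = 1523/12.
New quantity: Q = 1139 − 7(1523/12) = 3007/12.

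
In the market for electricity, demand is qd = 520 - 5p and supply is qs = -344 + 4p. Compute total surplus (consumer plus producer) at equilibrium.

Equilibrium: 520 - 5p = -344 + 4p gives p* = 96, q* = 40.
Demand choke price: p = 104; supply starts at p = 86.
CS = ½(104 − 96)(40) = 160; PS = ½(96 − 86)(40) = 200.

Total surplus = 360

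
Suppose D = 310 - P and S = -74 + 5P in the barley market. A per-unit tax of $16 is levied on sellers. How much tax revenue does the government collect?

Pre-tax equilibrium: P* = 64, Q* = 246.
Tax on sellers shifts supply to S = -74 + 5(P − 16) = -154 + 5P.
310 - P = -154 + 5P gives buyer price Pb = 232/3; sellers receive Ps = 232/3 − 16 = 184/3.
New quantity: Q = 310 − 1(232/3) = 698/3.
Revenue = 16 × 698/3 = 11168/3.

Tax revenue = 11168/3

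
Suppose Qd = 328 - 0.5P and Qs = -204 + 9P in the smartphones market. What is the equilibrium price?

Set Qd = Qs: 328 - 0.5P = -204 + 9P.
532 = 9.5P, so P* = 56.
Q* = 328 − 0.5(56) = 300.

P* = 56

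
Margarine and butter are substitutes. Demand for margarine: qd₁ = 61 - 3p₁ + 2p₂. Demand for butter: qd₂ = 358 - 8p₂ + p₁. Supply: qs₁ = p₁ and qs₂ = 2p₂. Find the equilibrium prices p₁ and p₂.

Market 1: 61 - 3p₁ + 2p₂ = p₁ → 4p₁ - 2p₂ = 61.
Market 2: 10p₂ - p₁ = 358.
Eliminating p₂: 10×(1) + 2×(2) gives 38p₁ = 1326, so p₁ = 663/19.
Back-substitute into (2): p₂ = (358 + 1×663/19) / 10 = 1493/38.

p₁ = 663/19, p₂ = 1493/38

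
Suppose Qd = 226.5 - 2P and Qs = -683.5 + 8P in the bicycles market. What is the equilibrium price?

Set Qd = Qs: 226.5 - 2P = -683.5 + 8P.
910 = 10P, so P* = 91.
Q* = 226.5 − 2(91) = 44.5.

P* = 91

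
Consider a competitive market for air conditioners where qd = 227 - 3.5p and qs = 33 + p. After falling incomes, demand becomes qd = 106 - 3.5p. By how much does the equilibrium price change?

Δp = -242/9

Original equilibrium: p* = 388/9, q* = 685/9.
New equilibrium: 106 - 3.5p = 33 + p, so 73 = 4.5p and p' = 146/9; q' = 106 − 3.5(146/9) = 443/9.
Change in price: 146/9 − 388/9 = -242/9.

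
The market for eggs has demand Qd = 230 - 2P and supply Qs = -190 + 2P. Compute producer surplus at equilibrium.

Producer surplus = 100

Equilibrium: 230 - 2P = -190 + 2P gives P* = 105, Q* = 20.
Supply starts at P = 95 (where Qs = 0).
PS = ½(105 − 95)(20) = 100.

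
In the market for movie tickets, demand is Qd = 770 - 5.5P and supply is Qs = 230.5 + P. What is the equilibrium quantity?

Set Qd = Qs: 770 - 5.5P = 230.5 + P.
539.5 = 6.5P, so P* = 83.
Q* = 770 − 5.5(83) = 313.5.

Q* = 313.5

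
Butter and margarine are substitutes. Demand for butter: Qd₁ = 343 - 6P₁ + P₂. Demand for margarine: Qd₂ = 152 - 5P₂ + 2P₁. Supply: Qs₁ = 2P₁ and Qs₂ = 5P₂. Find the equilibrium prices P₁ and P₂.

Market 1: 343 - 6P₁ + P₂ = 2P₁ → 8P₁ - P₂ = 343.
Market 2: 10P₂ - 2P₁ = 152.
Eliminating P₂: 10×(1) + 1×(2) gives 78P₁ = 3582, so P₁ = 597/13.
Back-substitute into (2): P₂ = (152 + 2×597/13) / 10 = 317/13.

P₁ = 597/13, P₂ = 317/13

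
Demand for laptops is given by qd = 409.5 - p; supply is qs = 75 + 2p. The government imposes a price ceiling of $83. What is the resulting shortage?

Shortage = 85.5

Equilibrium price would be p* = 111.5, so the ceiling at 83 binds.
At p = 83: qd = 409.5 − 1(83) = 326.5, qs = 75 + 2(83) = 241.
Shortage = 326.5 − 241 = 85.5.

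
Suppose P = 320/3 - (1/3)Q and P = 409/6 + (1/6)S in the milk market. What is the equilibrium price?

P* = 81

Set the two price expressions equal: 320/3 - (1/3)Q = 409/6 + (1/6)Q.
38.5 = 0.5Q, so Q* = 77.
P* = 320/3 − (1/3)(77) = 81.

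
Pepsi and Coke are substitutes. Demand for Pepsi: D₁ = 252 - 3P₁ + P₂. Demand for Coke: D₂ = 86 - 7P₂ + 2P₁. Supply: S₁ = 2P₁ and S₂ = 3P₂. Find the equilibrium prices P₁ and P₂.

Market 1: 252 - 3P₁ + P₂ = 2P₁ → 5P₁ - P₂ = 252.
Market 2: 10P₂ - 2P₁ = 86.
Eliminating P₂: 10×(1) + 1×(2) gives 48P₁ = 2606, so P₁ = 1303/24.
Back-substitute into (2): P₂ = (86 + 2×1303/24) / 10 = 467/24.

P₁ = 1303/24, P₂ = 467/24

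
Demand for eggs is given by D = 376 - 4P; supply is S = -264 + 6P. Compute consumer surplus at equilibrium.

Equilibrium: 376 - 4P = -264 + 6P gives P* = 64, Q* = 120.
Demand choke price (D = 0): P = 94.
CS = ½(94 − 64)(120) = 1800.

Consumer surplus = 1800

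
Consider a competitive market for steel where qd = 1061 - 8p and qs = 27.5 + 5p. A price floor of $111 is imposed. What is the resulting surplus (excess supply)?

Surplus = 409.5

Equilibrium price would be p* = 79.5, so the floor at 111 binds.
At p = 111: qd = 173, qs = 582.5.
Surplus = 582.5 − 173 = 409.5.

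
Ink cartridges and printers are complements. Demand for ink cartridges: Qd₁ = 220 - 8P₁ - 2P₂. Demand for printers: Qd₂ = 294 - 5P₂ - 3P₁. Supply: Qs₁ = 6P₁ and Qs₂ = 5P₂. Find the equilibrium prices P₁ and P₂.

P₁ = 806/67, P₂ = 1728/67

Market 1: 220 - 8P₁ - 2P₂ = 6P₁ → 14P₁ + 2P₂ = 220.
Market 2: 10P₂ + 3P₁ = 294.
Eliminating P₂: 10×(1) − 2×(2) gives 134P₁ = 1612, so P₁ = 806/67.
Back-substitute into (2): P₂ = (294 − 3×806/67) / 10 = 1728/67.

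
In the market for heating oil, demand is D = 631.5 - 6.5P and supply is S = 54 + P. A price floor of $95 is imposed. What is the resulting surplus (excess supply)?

Equilibrium price would be P* = 77, so the floor at 95 binds.
At P = 95: D = 14, S = 149.
Surplus = 149 − 14 = 135.

Surplus = 135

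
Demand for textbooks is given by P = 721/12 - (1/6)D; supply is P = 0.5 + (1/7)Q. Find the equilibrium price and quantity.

P* = 28, Q* = 192.5

Set the two price expressions equal: 721/12 - (1/6)Q = 0.5 + (1/7)Q.
715/12 = (13/42)Q, so Q* = 192.5.
P* = 721/12 − (1/6)(192.5) = 28.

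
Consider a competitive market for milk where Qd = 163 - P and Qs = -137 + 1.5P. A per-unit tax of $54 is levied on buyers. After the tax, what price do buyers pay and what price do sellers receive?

Pre-tax equilibrium: P* = 120, Q* = 43.
Tax on buyers shifts demand to Qd = 163 − 1(P + 54) = 109 - P.
109 - P = -137 + 1.5P gives seller price Ps = 98.4; buyers pay Pb = 98.4 + 54 = 152.4.
New quantity: Q = 163 − 1(152.4) = 10.6.

Buyers pay $152.4, sellers receive $98.4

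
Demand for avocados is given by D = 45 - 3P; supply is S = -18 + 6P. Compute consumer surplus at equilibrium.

Consumer surplus = 96

Equilibrium: 45 - 3P = -18 + 6P gives P* = 7, Q* = 24.
Demand choke price (D = 0): P = 15.
CS = ½(15 − 7)(24) = 96.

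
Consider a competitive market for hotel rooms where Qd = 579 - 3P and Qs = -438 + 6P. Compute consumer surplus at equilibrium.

Consumer surplus = 9600

Equilibrium: 579 - 3P = -438 + 6P gives P* = 113, Q* = 240.
Demand choke price (Qd = 0): P = 193.
CS = ½(193 − 113)(240) = 9600.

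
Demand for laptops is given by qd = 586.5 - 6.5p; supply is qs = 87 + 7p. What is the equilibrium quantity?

q* = 346

Set qd = qs: 586.5 - 6.5p = 87 + 7p.
499.5 = 13.5p, so p* = 37.
q* = 586.5 − 6.5(37) = 346.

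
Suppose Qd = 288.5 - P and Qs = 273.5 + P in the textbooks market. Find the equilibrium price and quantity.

Set Qd = Qs: 288.5 - P = 273.5 + P.
15 = 2P, so P* = 7.5.
Q* = 288.5 − 1(7.5) = 281.

P* = 7.5, Q* = 281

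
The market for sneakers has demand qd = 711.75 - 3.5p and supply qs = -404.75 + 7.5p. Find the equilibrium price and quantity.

Set qd = qs: 711.75 - 3.5p = -404.75 + 7.5p.
1116.5 = 11p, so p* = 101.5.
q* = 711.75 − 3.5(101.5) = 356.5.

p* = 101.5, q* = 356.5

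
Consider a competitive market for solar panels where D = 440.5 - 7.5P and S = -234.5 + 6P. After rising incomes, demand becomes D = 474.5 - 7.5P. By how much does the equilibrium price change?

Original equilibrium: P* = 50, Q* = 65.5.
New equilibrium: 474.5 - 7.5P = -234.5 + 6P, so 709 = 13.5P and P' = 1418/27; Q' = 474.5 − 7.5(1418/27) = 1451/18.
Change in price: 1418/27 − 50 = 68/27.

ΔP = 68/27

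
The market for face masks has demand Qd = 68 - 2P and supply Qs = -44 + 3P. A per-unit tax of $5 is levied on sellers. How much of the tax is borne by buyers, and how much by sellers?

Buyers bear $3, sellers bear $2

Pre-tax equilibrium: P* = 22.4, Q* = 23.2.
Tax on sellers shifts supply to Qs = -44 + 3(P − 5) = -59 + 3P.
68 - 2P = -59 + 3P gives buyer price Pb = 25.4; sellers receive Ps = 25.4 − 5 = 20.4.
New quantity: Q = 68 − 2(25.4) = 17.2.
Buyer burden = 25.4 − 22.4 = 3; seller burden = 22.4 − 20.4 = 2.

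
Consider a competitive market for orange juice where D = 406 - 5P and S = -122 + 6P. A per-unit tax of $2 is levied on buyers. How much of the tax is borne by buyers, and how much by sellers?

Pre-tax equilibrium: P* = 48, Q* = 166.
Tax on buyers shifts demand to D = 406 − 5(P + 2) = 396 - 5P.
396 - 5P = -122 + 6P gives seller price Ps = 518/11; buyers pay Pb = 518/11 + 2 = 540/11.
New quantity: Q = 406 − 5(540/11) = 1766/11.
Buyer burden = 540/11 − 48 = 12/11; seller burden = 48 − 518/11 = 10/11.

Buyers bear 12/11, sellers bear 10/11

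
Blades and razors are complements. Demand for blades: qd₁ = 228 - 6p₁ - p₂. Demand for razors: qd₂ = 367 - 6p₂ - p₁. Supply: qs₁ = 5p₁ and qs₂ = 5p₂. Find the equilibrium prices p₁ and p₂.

p₁ = 2141/120, p₂ = 3809/120

Market 1: 228 - 6p₁ - p₂ = 5p₁ → 11p₁ + p₂ = 228.
Market 2: 11p₂ + p₁ = 367.
Eliminating p₂: 11×(1) − 1×(2) gives 120p₁ = 2141, so p₁ = 2141/120.
Back-substitute into (2): p₂ = (367 − 1×2141/120) / 11 = 3809/120.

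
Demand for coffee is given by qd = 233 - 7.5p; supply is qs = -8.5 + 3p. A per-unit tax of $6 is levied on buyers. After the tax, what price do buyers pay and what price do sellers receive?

Pre-tax equilibrium: p* = 23, q* = 60.5.
Tax on buyers shifts demand to qd = 233 − 7.5(p + 6) = 188 - 7.5p.
188 - 7.5p = -8.5 + 3p gives seller price ps = 131/7; buyers pay pb = 131/7 + 6 = 173/7.
New quantity: q = 233 − 7.5(173/7) = 667/14.

Buyers pay 173/7, sellers receive 131/7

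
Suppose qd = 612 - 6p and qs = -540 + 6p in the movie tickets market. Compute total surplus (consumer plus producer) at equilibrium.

Equilibrium: 612 - 6p = -540 + 6p gives p* = 96, q* = 36.
Demand choke price: p = 102; supply starts at p = 90.
CS = ½(102 − 96)(36) = 108; PS = ½(96 − 90)(36) = 108.

Total surplus = 216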